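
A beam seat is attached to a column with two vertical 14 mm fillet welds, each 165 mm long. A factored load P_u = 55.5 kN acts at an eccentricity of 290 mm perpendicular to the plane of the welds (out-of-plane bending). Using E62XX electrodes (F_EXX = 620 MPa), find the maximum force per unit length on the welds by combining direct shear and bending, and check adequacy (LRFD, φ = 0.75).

L_w = 2 × 165 = 330 mm; section modulus (unit throat) S = 2 × L²/6 = 9075 mm².
Direct shear f_v = P/L_w = 55.5×10³/330 = 168.2 N/mm.
Moment M = P × e = 55.5×10³ × 290 = 16095000 N·mm; bending f_b = M/S = 1774 N/mm.
f_max = √(f_v² + f_b²) = √(168.2² + 1774²) = 1782 N/mm.
φr_n = 0.75 × 0.6 × 620 × (0.707 × 14) = 2762 N/mm → adequate.

f_max ≈ 1780 N/mm; adequate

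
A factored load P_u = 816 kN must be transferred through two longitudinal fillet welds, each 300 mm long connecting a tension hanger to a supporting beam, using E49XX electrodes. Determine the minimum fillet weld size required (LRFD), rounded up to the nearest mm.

E49XX → F_EXX = 490 MPa.
Total weld length L = 600 mm.
Required throat t_e = P_u / (φ × 0.6 F_EXX × L) = 816 / (0.75 × 0.6 × 490 × 600 × 10⁻³) = 6.168 mm.
Required leg w = t_e / 0.707 = 8.724 mm → use 9 mm.

w = 9 mm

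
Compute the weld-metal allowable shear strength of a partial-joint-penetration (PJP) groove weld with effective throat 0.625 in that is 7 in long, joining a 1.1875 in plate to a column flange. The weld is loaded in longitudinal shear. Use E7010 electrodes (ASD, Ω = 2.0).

R_n/Ω ≈ 91.9 kips

E70XX → F_EXX = 70 ksi.
Effective throat (given) t_e = 0.625 in.
A_we = 0.625 × 7 = 4.375 in².
F_nw = 0.6 F_EXX = 42 ksi.
R_n/Ω = (42 × 4.375) / 2.0 = 91.88 kips.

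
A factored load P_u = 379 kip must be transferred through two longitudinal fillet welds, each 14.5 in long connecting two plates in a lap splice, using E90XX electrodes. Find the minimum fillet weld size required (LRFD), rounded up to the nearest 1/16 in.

w = 1/2 in

E90XX → F_EXX = 90 ksi.
Total weld length L = 29 in.
Required throat t_e = P_u / (φ × 0.6 F_EXX × L) = 379 / (0.75 × 0.6 × 90 × 29) = 0.3227 in.
Required leg w = t_e / 0.707 = 0.4564 in → use 1/2 in.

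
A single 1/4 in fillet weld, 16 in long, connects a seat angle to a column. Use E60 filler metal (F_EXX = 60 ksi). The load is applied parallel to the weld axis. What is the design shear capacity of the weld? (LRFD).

φR_n ≈ 76.4 kip

Effective throat t_e = 0.707 × 0.25 = 0.1767 in.
Total length L = 16 in; A_we = 0.1767 × 16 = 2.828 in².
F_nw = 0.6 F_EXX = 0.6 × 60 = 36 ksi.
φR_n = 0.75 × 36 × 2.828 = 76.36 kip.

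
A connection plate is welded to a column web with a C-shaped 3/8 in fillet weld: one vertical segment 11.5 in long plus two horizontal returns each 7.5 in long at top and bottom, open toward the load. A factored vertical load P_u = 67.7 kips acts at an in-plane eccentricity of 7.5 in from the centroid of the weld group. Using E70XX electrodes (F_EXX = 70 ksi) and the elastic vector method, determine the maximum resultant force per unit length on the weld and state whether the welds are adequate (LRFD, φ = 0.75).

f_max ≈ 7.09 kip/in; adequate

Total weld length L_w = 26.5 in. Treat welds as unit-width lines.
Centroid: x̄ = 2×7.5×3.75 / 26.5 = 2.123 in from the vertical weld.
Polar moment about centroid: J = I_x + I_y = [11.5³/12 + 2×7.5×5.75²] + [11.5×2.123² + 2(7.5³/12 + 7.5×1.627²)] = 784.5 in³.
Direct shear f_v = P/L_w = 67.7 / 26.5 = 2.555 kip/in (vertical).
Torsion M = P·e = 67.7 × 7.5 = 507.75 kip·in.
Critical point at (x, y) = (5.377, 5.75) from centroid. f_tx = M·y/J = 3.721 kip/in; f_ty = M·x/J = 3.48 kip/in.
Resultant f_max = √[f_tx² + (f_v + f_ty)²] = √[3.721² + (2.555 + 3.48)²] = 7.09 kip/in.
Capacity per unit length: φr_n = 0.75 × 0.6 × 70 × (0.707 × 0.375) = 8.351 kip/in.
7.09 ≤ 8.351 → adequate.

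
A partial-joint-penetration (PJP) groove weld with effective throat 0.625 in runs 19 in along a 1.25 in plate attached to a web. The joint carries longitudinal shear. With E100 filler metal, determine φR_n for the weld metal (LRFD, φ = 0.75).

E100XX → F_EXX = 100 ksi.
Effective throat (given) t_e = 0.625 in.
A_we = 0.625 × 19 = 11.88 in².
F_nw = 0.6 F_EXX = 60 ksi.
φR_n = 0.75 × 60 × 11.88 = 534.4 kips.

φR_n ≈ 534 kips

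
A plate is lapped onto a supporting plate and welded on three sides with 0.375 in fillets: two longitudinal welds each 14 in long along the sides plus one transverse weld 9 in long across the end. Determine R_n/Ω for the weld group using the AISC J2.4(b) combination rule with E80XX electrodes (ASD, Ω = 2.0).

R_n/Ω ≈ 237 kip

E80XX → F_EXX = 80 ksi.
t_e = 0.707 × 0.375 = 0.2651 in.
R_nwl = 0.6 × 80 × 0.2651 × 28 = 356.3 kip (longitudinal, 2 welds).
R_nwt = 0.6 × 80 × 0.2651 × 9 = 114.5 kip (transverse, base value).
(i) R_nwl + R_nwt = 470.9 kip; (ii) 0.85 R_nwl + 1.5 R_nwt = 474.7 kip.
R_n = max = 474.7 kip [governs: (ii)]; R_n/Ω = 237.3 kip.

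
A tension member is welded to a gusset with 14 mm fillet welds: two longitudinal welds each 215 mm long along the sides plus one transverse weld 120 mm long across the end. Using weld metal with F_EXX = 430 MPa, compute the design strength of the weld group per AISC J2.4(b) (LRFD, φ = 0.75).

φR_n ≈ 1050 kN

t_e = 0.707 × 14 = 9.898 mm.
R_nwl = 0.6 × 430 × 9.898 × 430 × 10⁻³ = 1098 kN (longitudinal, 2 welds).
R_nwt = 0.6 × 430 × 9.898 × 120 × 10⁻³ = 306.4 kN (transverse, base value).
(i) R_nwl + R_nwt = 1405 kN; (ii) 0.85 R_nwl + 1.5 R_nwt = 1393 kN.
R_n = max = 1405 kN [governs: (i)]; φR_n = 1053 kN.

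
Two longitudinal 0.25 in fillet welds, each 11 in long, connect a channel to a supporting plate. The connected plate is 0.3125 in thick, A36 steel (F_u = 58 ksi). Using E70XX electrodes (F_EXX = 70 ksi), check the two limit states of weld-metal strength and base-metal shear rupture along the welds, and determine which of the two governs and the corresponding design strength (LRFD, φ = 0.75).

t_e = 0.707 × 0.25 = 0.1767 in; L = 22 in.
Weld metal: φR_n = 0.75 × 0.6 × 70 × 0.1767 × 22 = 122.5 kip.
Base metal (shear rupture): φR_n = 0.75 × 0.6 × 58 × 0.3125 × 22 = 179.4 kip.
Governing: weld metal.

φR_n ≈ 122 kip (weld metal governs)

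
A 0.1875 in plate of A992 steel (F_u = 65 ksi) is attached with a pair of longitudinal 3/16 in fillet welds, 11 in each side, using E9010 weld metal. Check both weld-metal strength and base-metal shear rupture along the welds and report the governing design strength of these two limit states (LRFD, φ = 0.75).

φR_n ≈ 118 kip (weld metal governs)

E90XX → F_EXX = 90 ksi.
t_e = 0.707 × 0.1875 = 0.1326 in; L = 22 in.
Weld metal: φR_n = 0.75 × 0.6 × 90 × 0.1326 × 22 = 118.1 kip.
Base metal (shear rupture): φR_n = 0.75 × 0.6 × 65 × 0.1875 × 22 = 120.7 kip.
Governing: weld metal.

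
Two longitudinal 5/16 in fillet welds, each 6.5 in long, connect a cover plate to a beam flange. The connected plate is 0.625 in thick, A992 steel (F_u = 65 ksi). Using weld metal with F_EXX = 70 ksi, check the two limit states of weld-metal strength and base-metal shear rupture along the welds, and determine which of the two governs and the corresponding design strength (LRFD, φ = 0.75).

t_e = 0.707 × 0.3125 = 0.2209 in; L = 13 in.
Weld metal: φR_n = 0.75 × 0.6 × 70 × 0.2209 × 13 = 90.47 kip.
Base metal (shear rupture): φR_n = 0.75 × 0.6 × 65 × 0.625 × 13 = 237.7 kip.
Governing: weld metal.

φR_n ≈ 90.5 kip (weld metal governs)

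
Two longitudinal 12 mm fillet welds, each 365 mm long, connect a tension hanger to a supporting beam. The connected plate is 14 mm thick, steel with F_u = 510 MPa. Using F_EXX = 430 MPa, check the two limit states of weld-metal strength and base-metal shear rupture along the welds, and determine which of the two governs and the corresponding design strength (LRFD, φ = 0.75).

φR_n ≈ 1200 kN (weld metal governs)

t_e = 0.707 × 12 = 8.484 mm; L = 730 mm.
Weld metal: φR_n = 0.75 × 0.6 × 430 × 8.484 × 730 × 10⁻³ = 1198 kN.
Base metal (shear rupture): φR_n = 0.75 × 0.6 × 510 × 14 × 730 × 10⁻³ = 2345 kN.
Governing: weld metal.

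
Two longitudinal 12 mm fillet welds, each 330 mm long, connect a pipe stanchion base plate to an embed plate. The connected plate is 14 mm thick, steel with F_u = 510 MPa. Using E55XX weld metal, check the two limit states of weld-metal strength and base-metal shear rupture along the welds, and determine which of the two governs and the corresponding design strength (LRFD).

φR_n ≈ 1390 kN (weld metal governs)

E55XX → F_EXX = 550 MPa.
t_e = 0.707 × 12 = 8.484 mm; L = 660 mm.
Weld metal: φR_n = 0.75 × 0.6 × 550 × 8.484 × 660 × 10⁻³ = 1386 kN.
Base metal (shear rupture): φR_n = 0.75 × 0.6 × 510 × 14 × 660 × 10⁻³ = 2121 kN.
Governing: weld metal.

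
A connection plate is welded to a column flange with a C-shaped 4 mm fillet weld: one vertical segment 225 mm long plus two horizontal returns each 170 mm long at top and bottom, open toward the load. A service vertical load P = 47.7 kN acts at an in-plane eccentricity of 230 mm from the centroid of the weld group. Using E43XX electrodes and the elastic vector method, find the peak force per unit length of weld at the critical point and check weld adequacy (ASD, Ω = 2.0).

E43XX → F_EXX = 430 MPa.
Total weld length L_w = 565 mm. Treat welds as unit-width lines.
Centroid: x̄ = 2×170×85 / 565 = 51.15 mm from the vertical weld.
Polar moment about centroid: J = I_x + I_y = [225³/12 + 2×170×112.5²] + [225×51.15² + 2(170³/12 + 170×33.85²)] = 7049000 mm³.
Direct shear f_v = P/L_w = 47.7×10³ / 565 = 84.42 N/mm (vertical).
Torsion M = P·e = 47.7×10³ × 230 = 10971000 N·mm.
Critical point at (x, y) = (118.8, 112.5) from centroid. f_tx = M·y/J = 175.1 N/mm; f_ty = M·x/J = 185 N/mm.
Resultant f_max = √[f_tx² + (f_v + f_ty)²] = √[175.1² + (84.42 + 185)²] = 321.3 N/mm.
Capacity per unit length: r_n/Ω = (1/2.0) × 0.6 × 430 × (0.707 × 4) = 364.8 N/mm.
321.3 ≤ 364.8 → adequate.

f_max ≈ 321 N/mm; adequate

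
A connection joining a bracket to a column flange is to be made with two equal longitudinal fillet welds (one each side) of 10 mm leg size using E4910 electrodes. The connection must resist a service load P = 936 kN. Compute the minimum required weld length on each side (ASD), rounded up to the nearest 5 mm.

L = 455 mm on each side

E49XX → F_EXX = 490 MPa.
Throat t_e = 0.707 × 10 = 7.07 mm.
r_n/Ω = (0.6 × 490 × 7.07) / 2.0 = 1039 N/mm = 1.039 kN/mm.
L_req = P / (r_n/Ω) = 936 / 1.039 = 900.6 mm total.
Per side: 900.6 / 2 = 450.3 mm.
Round up → use L = 455 mm on each side.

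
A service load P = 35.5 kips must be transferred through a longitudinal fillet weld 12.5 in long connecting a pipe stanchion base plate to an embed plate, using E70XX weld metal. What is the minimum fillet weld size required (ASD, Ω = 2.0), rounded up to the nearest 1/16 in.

w = 1/4 in

E70XX → F_EXX = 70 ksi.
Total weld length L = 12.5 in.
Required throat t_e = P × Ω / (0.6 F_EXX × L) = 35.5 × 2.0 / (0.6 × 70 × 12.5) = 0.1352 in.
Required leg w = t_e / 0.707 = 0.1913 in → use 1/4 in.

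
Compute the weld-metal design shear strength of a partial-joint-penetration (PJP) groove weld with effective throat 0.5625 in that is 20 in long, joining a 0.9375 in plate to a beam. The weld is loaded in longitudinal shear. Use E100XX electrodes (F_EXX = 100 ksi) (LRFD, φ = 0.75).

φR_n ≈ 506 kips

Effective throat (given) t_e = 0.5625 in.
A_we = 0.5625 × 20 = 11.25 in².
F_nw = 0.6 F_EXX = 60 ksi.
φR_n = 0.75 × 60 × 11.25 = 506.2 kips.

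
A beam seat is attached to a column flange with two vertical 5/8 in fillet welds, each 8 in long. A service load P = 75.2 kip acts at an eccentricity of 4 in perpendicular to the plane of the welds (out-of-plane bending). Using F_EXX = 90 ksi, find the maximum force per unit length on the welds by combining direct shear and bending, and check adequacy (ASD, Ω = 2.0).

L_w = 2 × 8 = 16 in; section modulus (unit throat) S = 2 × L²/6 = 21.33 in².
Direct shear f_v = P/L_w = 75.2/16 = 4.7 kip/in.
Moment M = P × e = 75.2 × 4 = 300.8 kip·in; bending f_b = M/S = 14.1 kip/in.
f_max = √(f_v² + f_b²) = √(4.7² + 14.1²) = 14.86 kip/in.
r_n/Ω = (1/2.0) × 0.6 × 90 × (0.707 × 0.625) = 11.93 kip/in → NOT adequate.

f_max ≈ 14.9 kip/in; NOT adequate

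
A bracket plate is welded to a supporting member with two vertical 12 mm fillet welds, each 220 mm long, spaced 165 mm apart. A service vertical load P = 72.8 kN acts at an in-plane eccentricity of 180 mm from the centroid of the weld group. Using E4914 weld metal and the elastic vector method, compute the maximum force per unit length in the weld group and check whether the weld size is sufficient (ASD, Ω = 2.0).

E49XX → F_EXX = 490 MPa.
Total weld length L_w = 440 mm. Treat welds as unit-width lines.
Polar moment about centroid: J = 2[d³/12 + d(b/2)²] = 2[220³/12 + 220×82.5²] = 4769000 mm³.
Direct shear f_v = P/L_w = 72.8×10³ / 440 = 165.5 N/mm (vertical).
Torsion M = P·e = 72.8×10³ × 180 = 13104000 N·mm.
Critical point at (x, y) = (82.5, 110) from centroid. f_tx = M·y/J = 302.2 N/mm; f_ty = M·x/J = 226.7 N/mm.
Resultant f_max = √[f_tx² + (f_v + f_ty)²] = √[302.2² + (165.5 + 226.7)²] = 495.1 N/mm.
Capacity per unit length: r_n/Ω = (1/2.0) × 0.6 × 490 × (0.707 × 12) = 1247 N/mm.
495.1 ≤ 1247 → adequate.

f_max ≈ 495 N/mm; adequate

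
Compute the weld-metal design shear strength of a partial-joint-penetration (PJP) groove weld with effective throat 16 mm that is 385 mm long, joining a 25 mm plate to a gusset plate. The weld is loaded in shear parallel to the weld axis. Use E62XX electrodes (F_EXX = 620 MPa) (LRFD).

Effective throat (given) t_e = 16 mm.
A_we = 16 × 385 = 6160 mm².
F_nw = 0.6 F_EXX = 372 MPa.
φR_n = 0.75 × 372 × 6160 × 10⁻³ = 1719 kN.

φR_n ≈ 1720 kN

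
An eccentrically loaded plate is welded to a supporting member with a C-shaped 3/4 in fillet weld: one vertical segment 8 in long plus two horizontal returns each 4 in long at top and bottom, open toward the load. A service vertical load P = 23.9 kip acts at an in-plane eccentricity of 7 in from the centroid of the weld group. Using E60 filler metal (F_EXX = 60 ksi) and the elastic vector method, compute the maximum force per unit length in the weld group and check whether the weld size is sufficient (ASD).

Total weld length L_w = 16 in. Treat welds as unit-width lines.
Centroid: x̄ = 2×4×2 / 16 = 1 in from the vertical weld.
Polar moment about centroid: J = I_x + I_y = [8³/12 + 2×4×4²] + [8×1² + 2(4³/12 + 4×1²)] = 197.3 in³.
Direct shear f_v = P/L_w = 23.9 / 16 = 1.494 kip/in (vertical).
Torsion M = P·e = 23.9 × 7 = 167.3 kip·in.
Critical point at (x, y) = (3, 4) from centroid. f_tx = M·y/J = 3.391 kip/in; f_ty = M·x/J = 2.543 kip/in.
Resultant f_max = √[f_tx² + (f_v + f_ty)²] = √[3.391² + (1.494 + 2.543)²] = 5.272 kip/in.
Capacity per unit length: r_n/Ω = (1/2.0) × 0.6 × 60 × (0.707 × 0.75) = 9.544 kip/in.
5.272 ≤ 9.544 → adequate.

f_max ≈ 5.27 kip/in; adequate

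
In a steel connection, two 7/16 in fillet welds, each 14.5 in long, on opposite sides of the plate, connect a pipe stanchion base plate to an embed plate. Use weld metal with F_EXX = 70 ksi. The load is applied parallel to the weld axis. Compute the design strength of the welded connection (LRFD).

φR_n ≈ 283 kip

Effective throat t_e = 0.707 × 0.4375 = 0.3093 in.
Total length L = 29 in; A_we = 0.3093 × 29 = 8.97 in².
F_nw = 0.6 F_EXX = 0.6 × 70 = 42 ksi.
φR_n = 0.75 × 42 × 8.97 = 282.6 kip.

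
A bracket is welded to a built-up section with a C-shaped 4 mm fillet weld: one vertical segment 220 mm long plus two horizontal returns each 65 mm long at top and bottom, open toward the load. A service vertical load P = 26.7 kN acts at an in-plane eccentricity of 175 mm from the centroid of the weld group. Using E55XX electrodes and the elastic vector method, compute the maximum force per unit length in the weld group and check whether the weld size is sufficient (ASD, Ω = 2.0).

f_max ≈ 262 N/mm; adequate

E55XX → F_EXX = 550 MPa.
Total weld length L_w = 350 mm. Treat welds as unit-width lines.
Centroid: x̄ = 2×65×32.5 / 350 = 12.07 mm from the vertical weld.
Polar moment about centroid: J = I_x + I_y = [220³/12 + 2×65×110²] + [220×12.07² + 2(65³/12 + 65×20.43²)] = 2592000 mm³.
Direct shear f_v = P/L_w = 26.7×10³ / 350 = 76.29 N/mm (vertical).
Torsion M = P·e = 26.7×10³ × 175 = 4672500 N·mm.
Critical point at (x, y) = (52.93, 110) from centroid. f_tx = M·y/J = 198.3 N/mm; f_ty = M·x/J = 95.4 N/mm.
Resultant f_max = √[f_tx² + (f_v + f_ty)²] = √[198.3² + (76.29 + 95.4)²] = 262.3 N/mm.
Capacity per unit length: r_n/Ω = (1/2.0) × 0.6 × 550 × (0.707 × 4) = 466.6 N/mm.
262.3 ≤ 466.6 → adequate.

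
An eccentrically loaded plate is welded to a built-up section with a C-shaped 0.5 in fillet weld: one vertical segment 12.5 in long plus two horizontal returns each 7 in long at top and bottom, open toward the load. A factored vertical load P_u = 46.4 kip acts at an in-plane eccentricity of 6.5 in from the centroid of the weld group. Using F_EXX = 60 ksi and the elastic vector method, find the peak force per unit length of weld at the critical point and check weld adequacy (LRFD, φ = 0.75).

f_max ≈ 4.22 kip/in; adequate

Total weld length L_w = 26.5 in. Treat welds as unit-width lines.
Centroid: x̄ = 2×7×3.5 / 26.5 = 1.849 in from the vertical weld.
Polar moment about centroid: J = I_x + I_y = [12.5³/12 + 2×7×6.25²] + [12.5×1.849² + 2(7³/12 + 7×1.651²)] = 847.7 in³.
Direct shear f_v = P/L_w = 46.4 / 26.5 = 1.751 kip/in (vertical).
Torsion M = P·e = 46.4 × 6.5 = 301.6 kip·in.
Critical point at (x, y) = (5.151, 6.25) from centroid. f_tx = M·y/J = 2.224 kip/in; f_ty = M·x/J = 1.833 kip/in.
Resultant f_max = √[f_tx² + (f_v + f_ty)²] = √[2.224² + (1.751 + 1.833)²] = 4.217 kip/in.
Capacity per unit length: φr_n = 0.75 × 0.6 × 60 × (0.707 × 0.5) = 9.544 kip/in.
4.217 ≤ 9.544 → adequate.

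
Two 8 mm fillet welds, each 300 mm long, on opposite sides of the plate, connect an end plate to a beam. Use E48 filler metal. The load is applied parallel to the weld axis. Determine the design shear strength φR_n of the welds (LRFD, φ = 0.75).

E48XX → F_EXX = 480 MPa.
Effective throat t_e = 0.707 × 8 = 5.656 mm.
Total length L = 600 mm; A_we = 5.656 × 600 = 3394 mm².
F_nw = 0.6 F_EXX = 0.6 × 480 = 288 MPa.
φR_n = 0.75 × 288 × 3394 × 10⁻³ = 733 kN.

φR_n ≈ 733 kN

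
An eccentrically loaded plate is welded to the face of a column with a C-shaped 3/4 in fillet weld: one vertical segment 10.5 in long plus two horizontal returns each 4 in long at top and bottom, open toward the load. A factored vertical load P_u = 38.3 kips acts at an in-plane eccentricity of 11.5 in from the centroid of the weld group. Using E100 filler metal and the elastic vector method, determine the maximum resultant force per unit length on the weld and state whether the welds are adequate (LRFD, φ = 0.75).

E100XX → F_EXX = 100 ksi.
Total weld length L_w = 18.5 in. Treat welds as unit-width lines.
Centroid: x̄ = 2×4×2 / 18.5 = 0.8649 in from the vertical weld.
Polar moment about centroid: J = I_x + I_y = [10.5³/12 + 2×4×5.25²] + [10.5×0.8649² + 2(4³/12 + 4×1.135²)] = 345.8 in³.
Direct shear f_v = P/L_w = 38.3 / 18.5 = 2.07 kip/in (vertical).
Torsion M = P·e = 38.3 × 11.5 = 440.45 kip·in.
Critical point at (x, y) = (3.135, 5.25) from centroid. f_tx = M·y/J = 6.687 kip/in; f_ty = M·x/J = 3.993 kip/in.
Resultant f_max = √[f_tx² + (f_v + f_ty)²] = √[6.687² + (2.07 + 3.993)²] = 9.027 kip/in.
Capacity per unit length: φr_n = 0.75 × 0.6 × 100 × (0.707 × 0.75) = 23.86 kip/in.
9.027 ≤ 23.86 → adequate.

f_max ≈ 9.03 kip/in; adequate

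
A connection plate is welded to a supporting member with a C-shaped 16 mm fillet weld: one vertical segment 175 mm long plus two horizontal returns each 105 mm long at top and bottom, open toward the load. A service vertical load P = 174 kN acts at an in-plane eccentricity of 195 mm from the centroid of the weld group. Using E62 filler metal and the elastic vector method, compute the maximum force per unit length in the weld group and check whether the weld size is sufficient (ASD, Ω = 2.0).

f_max ≈ 1900 N/mm; adequate

E62XX → F_EXX = 620 MPa.
Total weld length L_w = 385 mm. Treat welds as unit-width lines.
Centroid: x̄ = 2×105×52.5 / 385 = 28.64 mm from the vertical weld.
Polar moment about centroid: J = I_x + I_y = [175³/12 + 2×105×87.5²] + [175×28.64² + 2(105³/12 + 105×23.86²)] = 2510000 mm³.
Direct shear f_v = P/L_w = 174×10³ / 385 = 451.9 N/mm (vertical).
Torsion M = P·e = 174×10³ × 195 = 33930000 N·mm.
Critical point at (x, y) = (76.36, 87.5) from centroid. f_tx = M·y/J = 1183 N/mm; f_ty = M·x/J = 1032 N/mm.
Resultant f_max = √[f_tx² + (f_v + f_ty)²] = √[1183² + (451.9 + 1032)²] = 1898 N/mm.
Capacity per unit length: r_n/Ω = (1/2.0) × 0.6 × 620 × (0.707 × 16) = 2104 N/mm.
1898 ≤ 2104 → adequate.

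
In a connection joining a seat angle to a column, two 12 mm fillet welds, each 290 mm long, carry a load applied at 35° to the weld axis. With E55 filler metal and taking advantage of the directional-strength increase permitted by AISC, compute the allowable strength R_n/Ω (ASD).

R_n/Ω ≈ 988 kN

E55XX → F_EXX = 550 MPa.
t_e = 0.707 × 12 = 8.484 mm; A_we = 8.484 × 580 = 4921 mm².
Directional factor: 1.0 + 0.5 sin^1.5(35°) = 1.217.
F_nw = 0.6 × 550 × 1.217 = 401.7 MPa.
R_n/Ω = (401.7 × 4921) / 2.0 × 10⁻³ = 988.3 kN.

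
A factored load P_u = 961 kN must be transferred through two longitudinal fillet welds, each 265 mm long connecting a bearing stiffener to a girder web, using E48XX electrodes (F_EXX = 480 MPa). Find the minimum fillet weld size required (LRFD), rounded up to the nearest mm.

Total weld length L = 530 mm.
Required throat t_e = P_u / (φ × 0.6 F_EXX × L) = 961 / (0.75 × 0.6 × 480 × 530 × 10⁻³) = 8.394 mm.
Required leg w = t_e / 0.707 = 11.87 mm → use 12 mm.

w = 12 mm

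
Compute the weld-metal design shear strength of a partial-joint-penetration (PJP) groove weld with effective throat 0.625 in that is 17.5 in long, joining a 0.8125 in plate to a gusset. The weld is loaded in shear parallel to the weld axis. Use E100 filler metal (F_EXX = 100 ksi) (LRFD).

φR_n ≈ 492 kips

Effective throat (given) t_e = 0.625 in.
A_we = 0.625 × 17.5 = 10.94 in².
F_nw = 0.6 F_EXX = 60 ksi.
φR_n = 0.75 × 60 × 10.94 = 492.2 kips.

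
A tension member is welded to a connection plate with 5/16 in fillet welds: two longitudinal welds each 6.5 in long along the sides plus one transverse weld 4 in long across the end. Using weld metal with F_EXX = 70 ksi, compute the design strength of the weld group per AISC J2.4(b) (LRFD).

t_e = 0.707 × 0.3125 = 0.2209 in.
R_nwl = 0.6 × 70 × 0.2209 × 13 = 120.6 kips (longitudinal, 2 welds).
R_nwt = 0.6 × 70 × 0.2209 × 4 = 37.12 kips (transverse, base value).
(i) R_nwl + R_nwt = 157.7 kips; (ii) 0.85 R_nwl + 1.5 R_nwt = 158.2 kips.
R_n = max = 158.2 kips [governs: (ii)]; φR_n = 118.7 kips.

φR_n ≈ 119 kips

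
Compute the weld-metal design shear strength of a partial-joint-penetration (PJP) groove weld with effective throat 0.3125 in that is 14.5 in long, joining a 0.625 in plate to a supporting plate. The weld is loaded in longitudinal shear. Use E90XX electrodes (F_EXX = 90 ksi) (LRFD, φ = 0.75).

Effective throat (given) t_e = 0.3125 in.
A_we = 0.3125 × 14.5 = 4.531 in².
F_nw = 0.6 F_EXX = 54 ksi.
φR_n = 0.75 × 54 × 4.531 = 183.5 kip.

φR_n ≈ 184 kip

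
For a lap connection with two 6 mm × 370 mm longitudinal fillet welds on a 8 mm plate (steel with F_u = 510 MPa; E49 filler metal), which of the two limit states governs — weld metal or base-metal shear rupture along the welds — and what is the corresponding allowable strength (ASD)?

R_n/Ω ≈ 461 kN (weld metal governs)

E49XX → F_EXX = 490 MPa.
t_e = 0.707 × 6 = 4.242 mm; L = 740 mm.
Weld metal: R_n/Ω = (1/2.0) × 0.6 × 490 × 4.242 × 740 × 10⁻³ = 461.4 kN.
Base metal (shear rupture): R_n/Ω = (1/2.0) × 0.6 × 510 × 8 × 740 × 10⁻³ = 905.8 kN.
Governing: weld metal.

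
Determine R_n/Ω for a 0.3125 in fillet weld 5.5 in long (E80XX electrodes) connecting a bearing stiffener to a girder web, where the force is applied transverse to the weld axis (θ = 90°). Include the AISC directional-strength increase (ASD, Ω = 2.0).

R_n/Ω ≈ 43.7 kip

E80XX → F_EXX = 80 ksi.
t_e = 0.707 × 0.3125 = 0.2209 in; A_we = 0.2209 × 5.5 = 1.215 in².
Directional factor: 1.0 + 0.5 sin^1.5(90°) = 1.5.
F_nw = 0.6 × 80 × 1.5 = 72 ksi.
R_n/Ω = (72 × 1.215) / 2.0 = 43.75 kip.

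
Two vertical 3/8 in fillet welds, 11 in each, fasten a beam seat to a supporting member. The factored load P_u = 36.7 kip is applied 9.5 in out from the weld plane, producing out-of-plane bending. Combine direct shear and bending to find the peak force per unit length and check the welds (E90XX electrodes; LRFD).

E90XX → F_EXX = 90 ksi.
L_w = 2 × 11 = 22 in; section modulus (unit throat) S = 2 × L²/6 = 40.33 in².
Direct shear f_v = P/L_w = 36.7/22 = 1.668 kip/in.
Moment M = P × e = 36.7 × 9.5 = 348.65 kip·in; bending f_b = M/S = 8.644 kip/in.
f_max = √(f_v² + f_b²) = √(1.668² + 8.644²) = 8.804 kip/in.
φr_n = 0.75 × 0.6 × 90 × (0.707 × 0.375) = 10.74 kip/in → adequate.

f_max ≈ 8.8 kip/in; adequate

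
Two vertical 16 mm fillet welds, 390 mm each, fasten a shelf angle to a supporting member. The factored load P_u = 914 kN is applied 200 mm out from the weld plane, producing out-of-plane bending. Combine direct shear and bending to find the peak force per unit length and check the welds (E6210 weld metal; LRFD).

f_max ≈ 3790 N/mm; NOT adequate

E62XX → F_EXX = 620 MPa.
L_w = 2 × 390 = 780 mm; section modulus (unit throat) S = 2 × L²/6 = 50700 mm².
Direct shear f_v = P/L_w = 914×10³/780 = 1172 N/mm.
Moment M = P × e = 914×10³ × 200 = 182800000 N·mm; bending f_b = M/S = 3606 N/mm.
f_max = √(f_v² + f_b²) = √(1172² + 3606²) = 3791 N/mm.
φr_n = 0.75 × 0.6 × 620 × (0.707 × 16) = 3156 N/mm → NOT adequate.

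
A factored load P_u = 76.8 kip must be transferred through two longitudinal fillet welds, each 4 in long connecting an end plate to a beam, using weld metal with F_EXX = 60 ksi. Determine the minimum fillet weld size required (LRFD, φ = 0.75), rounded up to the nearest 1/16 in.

w = 9/16 in

Total weld length L = 8 in.
Required throat t_e = P_u / (φ × 0.6 F_EXX × L) = 76.8 / (0.75 × 0.6 × 60 × 8) = 0.3556 in.
Required leg w = t_e / 0.707 = 0.5029 in → use 9/16 in.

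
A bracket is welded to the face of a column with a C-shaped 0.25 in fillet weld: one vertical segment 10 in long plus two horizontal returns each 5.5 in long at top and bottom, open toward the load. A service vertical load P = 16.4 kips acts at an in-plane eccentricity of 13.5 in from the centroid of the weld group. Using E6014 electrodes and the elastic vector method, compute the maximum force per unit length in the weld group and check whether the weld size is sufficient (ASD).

E60XX → F_EXX = 60 ksi.
Total weld length L_w = 21 in. Treat welds as unit-width lines.
Centroid: x̄ = 2×5.5×2.75 / 21 = 1.44 in from the vertical weld.
Polar moment about centroid: J = I_x + I_y = [10³/12 + 2×5.5×5²] + [10×1.44² + 2(5.5³/12 + 5.5×1.31²)] = 425.7 in³.
Direct shear f_v = P/L_w = 16.4 / 21 = 0.781 kip/in (vertical).
Torsion M = P·e = 16.4 × 13.5 = 221.4 kip·in.
Critical point at (x, y) = (4.06, 5) from centroid. f_tx = M·y/J = 2.601 kip/in; f_ty = M·x/J = 2.111 kip/in.
Resultant f_max = √[f_tx² + (f_v + f_ty)²] = √[2.601² + (0.781 + 2.111)²] = 3.89 kip/in.
Capacity per unit length: r_n/Ω = (1/2.0) × 0.6 × 60 × (0.707 × 0.25) = 3.181 kip/in.
3.89 > 3.181 → NOT adequate.

f_max ≈ 3.89 kip/in; NOT adequate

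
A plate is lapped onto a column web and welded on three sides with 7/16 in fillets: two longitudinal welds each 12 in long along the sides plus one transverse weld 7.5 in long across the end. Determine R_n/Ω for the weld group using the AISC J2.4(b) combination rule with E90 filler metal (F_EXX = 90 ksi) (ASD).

t_e = 0.707 × 0.4375 = 0.3093 in.
R_nwl = 0.6 × 90 × 0.3093 × 24 = 400.9 kip (longitudinal, 2 welds).
R_nwt = 0.6 × 90 × 0.3093 × 7.5 = 125.3 kip (transverse, base value).
(i) R_nwl + R_nwt = 526.1 kip; (ii) 0.85 R_nwl + 1.5 R_nwt = 528.6 kip.
R_n = max = 528.6 kip [governs: (ii)]; R_n/Ω = 264.3 kip.

R_n/Ω ≈ 264 kip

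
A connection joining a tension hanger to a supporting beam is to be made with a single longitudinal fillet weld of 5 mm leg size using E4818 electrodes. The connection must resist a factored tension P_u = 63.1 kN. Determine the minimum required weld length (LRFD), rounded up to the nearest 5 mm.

E48XX → F_EXX = 480 MPa.
Throat t_e = 0.707 × 5 = 3.535 mm.
φr_n = 0.75 × 0.6 × 480 × 3.535 × 10⁻³ = 0.7636 kN/mm.
L_req = P_u / φr_n = 63.1 / 0.7636 = 82.64 mm total.
Round up → use L = 85 mm.

L = 85 mm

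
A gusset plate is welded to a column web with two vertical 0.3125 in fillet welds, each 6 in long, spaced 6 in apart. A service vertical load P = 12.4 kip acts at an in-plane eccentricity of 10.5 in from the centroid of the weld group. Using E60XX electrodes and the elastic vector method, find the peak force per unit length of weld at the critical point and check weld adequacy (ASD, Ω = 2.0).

f_max ≈ 4.62 kip/in; NOT adequate

E60XX → F_EXX = 60 ksi.
Total weld length L_w = 12 in. Treat welds as unit-width lines.
Polar moment about centroid: J = 2[d³/12 + d(b/2)²] = 2[6³/12 + 6×3²] = 144 in³.
Direct shear f_v = P/L_w = 12.4 / 12 = 1.033 kip/in (vertical).
Torsion M = P·e = 12.4 × 10.5 = 130.2 kip·in.
Critical point at (x, y) = (3, 3) from centroid. f_tx = M·y/J = 2.713 kip/in; f_ty = M·x/J = 2.713 kip/in.
Resultant f_max = √[f_tx² + (f_v + f_ty)²] = √[2.713² + (1.033 + 2.713)²] = 4.625 kip/in.
Capacity per unit length: r_n/Ω = (1/2.0) × 0.6 × 60 × (0.707 × 0.3125) = 3.977 kip/in.
4.625 > 3.977 → NOT adequate.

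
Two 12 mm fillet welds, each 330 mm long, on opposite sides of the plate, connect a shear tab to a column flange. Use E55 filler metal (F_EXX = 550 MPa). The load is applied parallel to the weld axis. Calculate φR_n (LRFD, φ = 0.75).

φR_n ≈ 1390 kN

Effective throat t_e = 0.707 × 12 = 8.484 mm.
Total length L = 660 mm; A_we = 8.484 × 660 = 5599 mm².
F_nw = 0.6 F_EXX = 0.6 × 550 = 330 MPa.
φR_n = 0.75 × 330 × 5599 × 10⁻³ = 1386 kN.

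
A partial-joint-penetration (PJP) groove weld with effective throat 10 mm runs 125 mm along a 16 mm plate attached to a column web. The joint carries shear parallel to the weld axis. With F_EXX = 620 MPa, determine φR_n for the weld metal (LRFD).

φR_n ≈ 349 kN

Effective throat (given) t_e = 10 mm.
A_we = 10 × 125 = 1250 mm².
F_nw = 0.6 F_EXX = 372 MPa.
φR_n = 0.75 × 372 × 1250 × 10⁻³ = 348.8 kN.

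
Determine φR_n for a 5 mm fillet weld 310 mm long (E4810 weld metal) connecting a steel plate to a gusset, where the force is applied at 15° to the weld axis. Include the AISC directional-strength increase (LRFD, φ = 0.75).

E48XX → F_EXX = 480 MPa.
t_e = 0.707 × 5 = 3.535 mm; A_we = 3.535 × 310 = 1096 mm².
Directional factor: 1.0 + 0.5 sin^1.5(15°) = 1.066.
F_nw = 0.6 × 480 × 1.066 = 307 MPa.
φR_n = 0.75 × 307 × 1096 × 10⁻³ = 252.3 kN.

φR_n ≈ 252 kN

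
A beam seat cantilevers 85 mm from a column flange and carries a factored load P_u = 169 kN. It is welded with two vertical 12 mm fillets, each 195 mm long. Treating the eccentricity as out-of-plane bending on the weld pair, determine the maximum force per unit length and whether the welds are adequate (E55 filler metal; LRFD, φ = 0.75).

E55XX → F_EXX = 550 MPa.
L_w = 2 × 195 = 390 mm; section modulus (unit throat) S = 2 × L²/6 = 12680 mm².
Direct shear f_v = P/L_w = 169×10³/390 = 433.3 N/mm.
Moment M = P × e = 169×10³ × 85 = 14365000 N·mm; bending f_b = M/S = 1133 N/mm.
f_max = √(f_v² + f_b²) = √(433.3² + 1133²) = 1213 N/mm.
φr_n = 0.75 × 0.6 × 550 × (0.707 × 12) = 2100 N/mm → adequate.

f_max ≈ 1210 N/mm; adequate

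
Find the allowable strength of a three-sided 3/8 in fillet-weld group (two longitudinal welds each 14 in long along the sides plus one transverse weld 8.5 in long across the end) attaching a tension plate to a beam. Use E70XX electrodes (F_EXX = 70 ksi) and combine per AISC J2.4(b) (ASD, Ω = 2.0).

t_e = 0.707 × 0.375 = 0.2651 in.
R_nwl = 0.6 × 70 × 0.2651 × 28 = 311.8 kip (longitudinal, 2 welds).
R_nwt = 0.6 × 70 × 0.2651 × 8.5 = 94.65 kip (transverse, base value).
(i) R_nwl + R_nwt = 406.4 kip; (ii) 0.85 R_nwl + 1.5 R_nwt = 407 kip.
R_n = max = 407 kip [governs: (ii)]; R_n/Ω = 203.5 kip.

R_n/Ω ≈ 203 kip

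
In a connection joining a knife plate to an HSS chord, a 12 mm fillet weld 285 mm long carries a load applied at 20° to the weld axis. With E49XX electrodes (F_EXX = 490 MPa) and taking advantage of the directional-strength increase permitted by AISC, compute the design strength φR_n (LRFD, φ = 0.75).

φR_n ≈ 586 kN

t_e = 0.707 × 12 = 8.484 mm; A_we = 8.484 × 285 = 2418 mm².
Directional factor: 1.0 + 0.5 sin^1.5(20°) = 1.1.
F_nw = 0.6 × 490 × 1.1 = 323.4 MPa.
φR_n = 0.75 × 323.4 × 2418 × 10⁻³ = 586.5 kN.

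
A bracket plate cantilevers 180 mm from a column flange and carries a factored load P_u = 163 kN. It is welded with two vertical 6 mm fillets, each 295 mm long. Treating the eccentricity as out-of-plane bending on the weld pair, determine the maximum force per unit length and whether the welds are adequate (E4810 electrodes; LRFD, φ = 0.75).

E48XX → F_EXX = 480 MPa.
L_w = 2 × 295 = 590 mm; section modulus (unit throat) S = 2 × L²/6 = 29010 mm².
Direct shear f_v = P/L_w = 163×10³/590 = 276.3 N/mm.
Moment M = P × e = 163×10³ × 180 = 29340000 N·mm; bending f_b = M/S = 1011 N/mm.
f_max = √(f_v² + f_b²) = √(276.3² + 1011²) = 1048 N/mm.
φr_n = 0.75 × 0.6 × 480 × (0.707 × 6) = 916.3 N/mm → NOT adequate.

f_max ≈ 1050 N/mm; NOT adequate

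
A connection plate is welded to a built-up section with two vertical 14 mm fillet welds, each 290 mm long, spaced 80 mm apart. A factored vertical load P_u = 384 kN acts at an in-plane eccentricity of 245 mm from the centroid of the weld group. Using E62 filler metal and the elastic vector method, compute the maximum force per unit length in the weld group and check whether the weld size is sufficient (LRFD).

E62XX → F_EXX = 620 MPa.
Total weld length L_w = 580 mm. Treat welds as unit-width lines.
Polar moment about centroid: J = 2[d³/12 + d(b/2)²] = 2[290³/12 + 290×40²] = 4993000 mm³.
Direct shear f_v = P/L_w = 384×10³ / 580 = 662.1 N/mm (vertical).
Torsion M = P·e = 384×10³ × 245 = 94080000 N·mm.
Critical point at (x, y) = (40, 145) from centroid. f_tx = M·y/J = 2732 N/mm; f_ty = M·x/J = 753.7 N/mm.
Resultant f_max = √[f_tx² + (f_v + f_ty)²] = √[2732² + (662.1 + 753.7)²] = 3077 N/mm.
Capacity per unit length: φr_n = 0.75 × 0.6 × 620 × (0.707 × 14) = 2762 N/mm.
3077 > 2762 → NOT adequate.

f_max ≈ 3080 N/mm; NOT adequate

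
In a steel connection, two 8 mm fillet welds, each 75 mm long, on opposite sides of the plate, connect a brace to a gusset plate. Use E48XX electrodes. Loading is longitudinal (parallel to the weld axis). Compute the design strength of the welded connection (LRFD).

φR_n ≈ 183 kN

E48XX → F_EXX = 480 MPa.
Effective throat t_e = 0.707 × 8 = 5.656 mm.
Total length L = 150 mm; A_we = 5.656 × 150 = 848.4 mm².
F_nw = 0.6 F_EXX = 0.6 × 480 = 288 MPa.
φR_n = 0.75 × 288 × 848.4 × 10⁻³ = 183.3 kN.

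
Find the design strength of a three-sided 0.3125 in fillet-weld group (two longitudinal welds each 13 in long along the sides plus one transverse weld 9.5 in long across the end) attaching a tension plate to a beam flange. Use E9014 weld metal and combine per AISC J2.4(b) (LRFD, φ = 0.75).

φR_n ≈ 325 kips

E90XX → F_EXX = 90 ksi.
t_e = 0.707 × 0.3125 = 0.2209 in.
R_nwl = 0.6 × 90 × 0.2209 × 26 = 310.2 kips (longitudinal, 2 welds).
R_nwt = 0.6 × 90 × 0.2209 × 9.5 = 113.3 kips (transverse, base value).
(i) R_nwl + R_nwt = 423.5 kips; (ii) 0.85 R_nwl + 1.5 R_nwt = 433.7 kips.
R_n = max = 433.7 kips [governs: (ii)]; φR_n = 325.3 kips.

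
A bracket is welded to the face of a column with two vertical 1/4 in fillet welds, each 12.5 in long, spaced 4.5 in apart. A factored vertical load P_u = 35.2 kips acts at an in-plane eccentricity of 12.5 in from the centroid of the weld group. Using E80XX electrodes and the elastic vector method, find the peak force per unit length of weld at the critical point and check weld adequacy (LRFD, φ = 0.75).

E80XX → F_EXX = 80 ksi.
Total weld length L_w = 25 in. Treat welds as unit-width lines.
Polar moment about centroid: J = 2[d³/12 + d(b/2)²] = 2[12.5³/12 + 12.5×2.25²] = 452.1 in³.
Direct shear f_v = P/L_w = 35.2 / 25 = 1.408 kip/in (vertical).
Torsion M = P·e = 35.2 × 12.5 = 440 kip·in.
Critical point at (x, y) = (2.25, 6.25) from centroid. f_tx = M·y/J = 6.083 kip/in; f_ty = M·x/J = 2.19 kip/in.
Resultant f_max = √[f_tx² + (f_v + f_ty)²] = √[6.083² + (1.408 + 2.19)²] = 7.067 kip/in.
Capacity per unit length: φr_n = 0.75 × 0.6 × 80 × (0.707 × 0.25) = 6.363 kip/in.
7.067 > 6.363 → NOT adequate.

f_max ≈ 7.07 kip/in; NOT adequate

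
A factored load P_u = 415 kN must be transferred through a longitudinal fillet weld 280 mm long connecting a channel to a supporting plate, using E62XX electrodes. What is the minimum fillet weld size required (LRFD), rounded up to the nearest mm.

w = 8 mm

E62XX → F_EXX = 620 MPa.
Total weld length L = 280 mm.
Required throat t_e = P_u / (φ × 0.6 F_EXX × L) = 415 / (0.75 × 0.6 × 620 × 280 × 10⁻³) = 5.312 mm.
Required leg w = t_e / 0.707 = 7.514 mm → use 8 mm.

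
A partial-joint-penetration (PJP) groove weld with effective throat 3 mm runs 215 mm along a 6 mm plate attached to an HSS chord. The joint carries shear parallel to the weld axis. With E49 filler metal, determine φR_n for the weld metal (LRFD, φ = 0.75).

E49XX → F_EXX = 490 MPa.
Effective throat (given) t_e = 3 mm.
A_we = 3 × 215 = 645 mm².
F_nw = 0.6 F_EXX = 294 MPa.
φR_n = 0.75 × 294 × 645 × 10⁻³ = 142.2 kN.

φR_n ≈ 142 kN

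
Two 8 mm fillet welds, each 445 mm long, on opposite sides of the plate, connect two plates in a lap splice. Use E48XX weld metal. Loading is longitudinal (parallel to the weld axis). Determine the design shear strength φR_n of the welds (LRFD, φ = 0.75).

E48XX → F_EXX = 480 MPa.
Effective throat t_e = 0.707 × 8 = 5.656 mm.
Total length L = 890 mm; A_we = 5.656 × 890 = 5034 mm².
F_nw = 0.6 F_EXX = 0.6 × 480 = 288 MPa.
φR_n = 0.75 × 288 × 5034 × 10⁻³ = 1087 kN.

φR_n ≈ 1090 kN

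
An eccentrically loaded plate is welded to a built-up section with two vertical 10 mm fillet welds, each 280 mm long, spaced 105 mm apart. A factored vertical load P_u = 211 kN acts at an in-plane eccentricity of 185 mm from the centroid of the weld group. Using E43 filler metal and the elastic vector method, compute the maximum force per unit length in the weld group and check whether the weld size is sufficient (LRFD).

E43XX → F_EXX = 430 MPa.
Total weld length L_w = 560 mm. Treat welds as unit-width lines.
Polar moment about centroid: J = 2[d³/12 + d(b/2)²] = 2[280³/12 + 280×52.5²] = 5202000 mm³.
Direct shear f_v = P/L_w = 211×10³ / 560 = 376.8 N/mm (vertical).
Torsion M = P·e = 211×10³ × 185 = 39035000 N·mm.
Critical point at (x, y) = (52.5, 140) from centroid. f_tx = M·y/J = 1051 N/mm; f_ty = M·x/J = 393.9 N/mm.
Resultant f_max = √[f_tx² + (f_v + f_ty)²] = √[1051² + (376.8 + 393.9)²] = 1303 N/mm.
Capacity per unit length: φr_n = 0.75 × 0.6 × 430 × (0.707 × 10) = 1368 N/mm.
1303 ≤ 1368 → adequate.

f_max ≈ 1300 N/mm; adequate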